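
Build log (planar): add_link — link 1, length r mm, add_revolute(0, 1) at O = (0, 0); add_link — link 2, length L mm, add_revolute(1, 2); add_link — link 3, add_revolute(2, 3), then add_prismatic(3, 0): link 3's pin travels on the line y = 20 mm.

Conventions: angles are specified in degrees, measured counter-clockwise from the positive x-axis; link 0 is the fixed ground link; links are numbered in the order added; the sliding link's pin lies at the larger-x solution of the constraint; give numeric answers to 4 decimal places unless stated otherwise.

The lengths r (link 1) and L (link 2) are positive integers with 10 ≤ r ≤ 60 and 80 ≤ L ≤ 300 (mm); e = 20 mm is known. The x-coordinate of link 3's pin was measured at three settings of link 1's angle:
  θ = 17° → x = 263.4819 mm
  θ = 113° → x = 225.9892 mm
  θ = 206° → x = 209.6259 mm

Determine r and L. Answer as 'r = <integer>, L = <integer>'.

constraint per measurement: (x − r cos θ)² + (r sin θ − e)² = L²
subtracting the θ₁ and θ₂ equations cancels the r² and L² terms:
r = (x₁² − x₂²) / (2[(x₁cos θ₁ + e sin θ₁) − (x₂cos θ₂ + e sin θ₂)]) = 28.0000 → r = 28
L² = (x₁ − r cos θ₁)² + (r sin θ₁ − e)² = 56168.9916 → L = 237.0000 → L = 237
check at θ₃=206°: x = 209.6259 (printed 209.6259) ✓

r = 28, L = 237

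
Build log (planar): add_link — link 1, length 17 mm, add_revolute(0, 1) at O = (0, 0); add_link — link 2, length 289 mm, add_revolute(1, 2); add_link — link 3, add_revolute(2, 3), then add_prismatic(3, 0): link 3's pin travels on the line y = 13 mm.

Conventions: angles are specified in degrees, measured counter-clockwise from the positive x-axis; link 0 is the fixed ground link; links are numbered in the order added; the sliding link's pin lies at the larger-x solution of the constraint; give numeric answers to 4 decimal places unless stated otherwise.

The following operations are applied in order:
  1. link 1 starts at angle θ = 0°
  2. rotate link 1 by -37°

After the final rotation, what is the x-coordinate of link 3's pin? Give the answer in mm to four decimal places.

geometry: r = 17 mm, L = 289 mm, e = 13 mm; θ starts at 0°
rotate link 1 by -37°: θ ← 0° -37° = -37°
crank pin P = (r cos θ, r sin θ) = (13.576804, -10.230855)
h = r sin θ − e = -10.230855 − 13 = -23.230855
x = r cos θ + √(L² − h²) = 13.576804 + 288.064797 = 301.641601

301.6416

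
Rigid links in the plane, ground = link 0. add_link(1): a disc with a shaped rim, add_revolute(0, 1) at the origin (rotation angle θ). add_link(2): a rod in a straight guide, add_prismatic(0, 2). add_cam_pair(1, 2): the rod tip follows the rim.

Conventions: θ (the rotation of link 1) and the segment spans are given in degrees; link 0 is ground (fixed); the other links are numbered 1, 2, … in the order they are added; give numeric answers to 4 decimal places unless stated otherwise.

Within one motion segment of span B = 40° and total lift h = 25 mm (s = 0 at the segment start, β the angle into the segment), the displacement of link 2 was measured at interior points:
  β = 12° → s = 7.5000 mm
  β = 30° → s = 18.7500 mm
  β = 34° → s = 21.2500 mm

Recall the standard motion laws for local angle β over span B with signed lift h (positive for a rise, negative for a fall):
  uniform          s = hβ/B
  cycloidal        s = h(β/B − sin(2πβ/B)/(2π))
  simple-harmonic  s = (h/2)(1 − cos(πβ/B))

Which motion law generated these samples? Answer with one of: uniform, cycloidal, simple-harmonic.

candidates at β/B = r: uniform s = h·r (linear in β); cycloidal s = h·(r − sin(2πr)/(2π)); simple-harmonic s = (h/2)(1 − cos(πr))
β=12°: printed 7.5000 | uniform 7.5000, cycloidal 3.7159, simple-harmonic 5.1527
β=30°: printed 18.7500 | uniform 18.7500, cycloidal 22.7289, simple-harmonic 21.3388
β=34°: printed 21.2500 | uniform 21.2500, cycloidal 24.4690, simple-harmonic 23.6376
only one law matches every sample → uniform

uniform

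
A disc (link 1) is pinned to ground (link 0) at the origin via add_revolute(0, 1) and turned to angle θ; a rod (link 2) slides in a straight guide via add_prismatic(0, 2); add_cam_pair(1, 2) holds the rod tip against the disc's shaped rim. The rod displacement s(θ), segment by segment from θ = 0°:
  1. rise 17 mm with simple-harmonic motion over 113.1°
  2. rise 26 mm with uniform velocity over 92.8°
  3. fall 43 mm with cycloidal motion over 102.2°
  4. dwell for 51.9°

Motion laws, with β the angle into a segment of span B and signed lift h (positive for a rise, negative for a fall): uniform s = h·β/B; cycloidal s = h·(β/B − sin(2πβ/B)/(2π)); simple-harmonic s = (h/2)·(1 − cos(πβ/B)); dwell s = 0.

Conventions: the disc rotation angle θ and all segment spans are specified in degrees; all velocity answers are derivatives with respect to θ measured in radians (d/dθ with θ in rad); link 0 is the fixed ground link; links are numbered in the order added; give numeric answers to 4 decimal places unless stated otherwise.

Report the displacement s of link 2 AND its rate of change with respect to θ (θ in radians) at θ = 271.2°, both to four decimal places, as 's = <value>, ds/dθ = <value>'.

segment 1 (0° to 113.1°, simple-harmonic, h = 17) is passed completely: s = 0.0000 + (17) = 17.0000
segment 2 (113.1° to 205.9°, uniform, h = 26) is passed completely: s = 17.0000 + (26) = 43.0000
θ = 271.2° falls in segment 3 (205.9° to 308.1°, cycloidal, h = -43): β = 271.2 − 205.9 = 65.3°, B = 102.2°; Δs = -43·(0.6389 − sin(2π·0.6389)/(2π)) = -32.7186; s = 43.0000 − 32.7186 = 10.2814
velocity in seg [205.9°–308.1°] (cycloidal), θ in radians: β = 65.3° = 1.1397 rad, B = 102.2° = 1.7837 rad; ds/dθ = (h/B)(1 − cos(2πβ/B)) = ((-43)/1.7837)(1 − cos(2π·0.6389)) = -39.596101 mm/rad

s = 10.2814, ds/dθ = -39.5961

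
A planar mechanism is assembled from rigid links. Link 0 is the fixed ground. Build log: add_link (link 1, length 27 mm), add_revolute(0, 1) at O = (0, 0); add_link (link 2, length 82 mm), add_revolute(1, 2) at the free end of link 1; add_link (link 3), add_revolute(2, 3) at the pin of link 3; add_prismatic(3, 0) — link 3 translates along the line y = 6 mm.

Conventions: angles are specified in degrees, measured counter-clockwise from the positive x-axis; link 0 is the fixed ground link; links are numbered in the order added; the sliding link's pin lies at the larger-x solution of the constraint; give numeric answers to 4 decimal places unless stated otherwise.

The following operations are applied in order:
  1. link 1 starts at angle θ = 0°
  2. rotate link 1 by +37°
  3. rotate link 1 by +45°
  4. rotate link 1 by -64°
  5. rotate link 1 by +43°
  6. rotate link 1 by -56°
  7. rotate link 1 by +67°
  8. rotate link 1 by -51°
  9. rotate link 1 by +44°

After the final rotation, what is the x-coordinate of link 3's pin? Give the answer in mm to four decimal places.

geometry: r = 27 mm, L = 82 mm, e = 6 mm; θ starts at 0°
rotate link 1 by +37°: θ ← 0° +37° = 37°
rotate link 1 by +45°: θ ← 37° +45° = 82°
rotate link 1 by -64°: θ ← 82° -64° = 18°
rotate link 1 by +43°: θ ← 18° +43° = 61°
rotate link 1 by -56°: θ ← 61° -56° = 5°
rotate link 1 by +67°: θ ← 5° +67° = 72°
rotate link 1 by -51°: θ ← 72° -51° = 21°
rotate link 1 by +44°: θ ← 21° +44° = 65°
crank pin P = (r cos θ, r sin θ) = (11.410693, 24.470310)
h = r sin θ − e = 24.470310 − 6 = 18.470310
x = r cos θ + √(L² − h²) = 11.410693 + 79.892726 = 91.303419

91.3034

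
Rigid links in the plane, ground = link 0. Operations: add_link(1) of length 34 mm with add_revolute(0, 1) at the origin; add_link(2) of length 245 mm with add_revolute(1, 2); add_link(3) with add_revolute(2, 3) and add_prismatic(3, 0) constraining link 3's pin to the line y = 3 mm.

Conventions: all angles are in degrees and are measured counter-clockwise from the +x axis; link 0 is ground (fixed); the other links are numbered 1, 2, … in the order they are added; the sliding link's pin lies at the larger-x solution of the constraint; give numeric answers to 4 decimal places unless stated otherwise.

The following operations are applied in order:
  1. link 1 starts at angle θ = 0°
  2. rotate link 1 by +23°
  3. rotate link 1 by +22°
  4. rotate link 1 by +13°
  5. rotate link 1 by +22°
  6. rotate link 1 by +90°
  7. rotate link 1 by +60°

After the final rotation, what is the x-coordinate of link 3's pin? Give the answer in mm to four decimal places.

geometry: r = 34 mm, L = 245 mm, e = 3 mm; θ starts at 0°
rotate link 1 by +23°: θ ← 0° +23° = 23°
rotate link 1 by +22°: θ ← 23° +22° = 45°
rotate link 1 by +13°: θ ← 45° +13° = 58°
rotate link 1 by +22°: θ ← 58° +22° = 80°
rotate link 1 by +90°: θ ← 80° +90° = 170°
rotate link 1 by +60°: θ ← 170° +60° = 230°
crank pin P = (r cos θ, r sin θ) = (-21.854779, -26.045511)
h = r sin θ − e = -26.045511 − 3 = -29.045511
x = r cos θ + √(L² − h²) = -21.854779 + 243.272190 = 221.417411

221.4174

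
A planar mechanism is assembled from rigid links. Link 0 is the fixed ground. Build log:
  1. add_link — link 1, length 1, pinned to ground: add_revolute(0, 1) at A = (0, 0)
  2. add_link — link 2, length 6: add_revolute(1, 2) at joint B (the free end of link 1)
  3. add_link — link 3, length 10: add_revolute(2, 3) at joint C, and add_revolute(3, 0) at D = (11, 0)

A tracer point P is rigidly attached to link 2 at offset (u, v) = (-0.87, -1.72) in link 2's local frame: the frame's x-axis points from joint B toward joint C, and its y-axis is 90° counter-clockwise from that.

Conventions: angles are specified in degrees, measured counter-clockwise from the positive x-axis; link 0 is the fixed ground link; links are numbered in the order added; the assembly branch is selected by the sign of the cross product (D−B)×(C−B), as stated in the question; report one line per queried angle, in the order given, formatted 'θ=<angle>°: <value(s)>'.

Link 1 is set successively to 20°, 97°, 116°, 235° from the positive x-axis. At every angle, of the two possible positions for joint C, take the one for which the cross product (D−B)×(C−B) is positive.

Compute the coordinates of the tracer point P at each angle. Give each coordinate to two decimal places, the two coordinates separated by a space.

A=(0,0), D=(11.00,0)
θ=20°: B = A + 1.00·(cos20°, sin20°) = (0.9397, 0.3420)
θ=20°: |BD| = 10.0661
θ=20°: circle(B,6.00) ∩ circle(D,10.00): a=1.8541, h=5.7063
θ=20°:   candidates: C₊=(2.9866,5.9821) cross=57.441; C₋=(2.5988,-5.4240) cross=-57.441
θ=20°:   branch + wants cross > 0 → take C=(2.9866,5.9821) (cross=57.441)
θ=20°: ex = (C−B)/|BC| = (0.3411,0.9400); ey = (-0.9400,0.3411)
θ=20°: P = B + -0.87·ex + -1.72·ey = (2.2597,-1.0626)
θ=97°: B = A + 1.00·(cos97°, sin97°) = (-0.1219, 0.9925)
θ=97°: |BD| = 11.1661
θ=97°: circle(B,6.00) ∩ circle(D,10.00): a=2.7172, h=5.3495
θ=97°:   candidates: C₊=(3.0601,6.0793) cross=59.732; C₋=(2.1091,-4.5773) cross=-59.732
θ=97°:   branch + wants cross > 0 → take C=(3.0601,6.0793) (cross=59.732)
θ=97°: ex = (C−B)/|BC| = (0.5303,0.8478); ey = (-0.8478,0.5303)
θ=97°: P = B + -0.87·ex + -1.72·ey = (0.8749,-0.6572)
θ=116°: B = A + 1.00·(cos116°, sin116°) = (-0.4384, 0.8988)
θ=116°: |BD| = 11.4736
θ=116°: circle(B,6.00) ∩ circle(D,10.00): a=2.9478, h=5.2259
θ=116°:   candidates: C₊=(2.9098,5.8778) cross=59.960; C₋=(2.0910,-4.5420) cross=-59.960
θ=116°:   branch + wants cross > 0 → take C=(2.9098,5.8778) (cross=59.960)
θ=116°: ex = (C−B)/|BC| = (0.5580,0.8298); ey = (-0.8298,0.5580)
θ=116°: P = B + -0.87·ex + -1.72·ey = (0.5035,-0.7830)
θ=235°: B = A + 1.00·(cos235°, sin235°) = (-0.5736, -0.8192)
θ=235°: |BD| = 11.6025
θ=235°: circle(B,6.00) ∩ circle(D,10.00): a=3.0432, h=5.1709
θ=235°:   candidates: C₊=(2.0970,4.5537) cross=59.996; C₋=(2.8271,-5.7623) cross=-59.996
θ=235°:   branch + wants cross > 0 → take C=(2.0970,4.5537) (cross=59.996)
θ=235°: ex = (C−B)/|BC| = (0.4451,0.8955); ey = (-0.8955,0.4451)
θ=235°: P = B + -0.87·ex + -1.72·ey = (0.5794,-2.3638)

θ=20°: 2.26 -1.06
θ=97°: 0.87 -0.66
θ=116°: 0.50 -0.78
θ=235°: 0.58 -2.36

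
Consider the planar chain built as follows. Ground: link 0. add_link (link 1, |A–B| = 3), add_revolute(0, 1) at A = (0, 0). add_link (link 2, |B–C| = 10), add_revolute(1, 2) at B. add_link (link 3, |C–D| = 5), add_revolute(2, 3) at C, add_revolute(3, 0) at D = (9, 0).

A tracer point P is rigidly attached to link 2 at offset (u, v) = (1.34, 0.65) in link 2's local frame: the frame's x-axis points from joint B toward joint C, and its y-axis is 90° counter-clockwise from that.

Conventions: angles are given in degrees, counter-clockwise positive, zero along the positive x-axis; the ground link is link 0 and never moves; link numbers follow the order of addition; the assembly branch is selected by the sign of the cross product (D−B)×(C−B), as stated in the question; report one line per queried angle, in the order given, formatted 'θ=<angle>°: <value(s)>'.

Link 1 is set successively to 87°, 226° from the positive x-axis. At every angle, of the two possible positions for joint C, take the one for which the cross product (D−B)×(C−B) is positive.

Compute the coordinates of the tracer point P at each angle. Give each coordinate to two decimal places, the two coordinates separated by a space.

A=(0,0), D=(9.00,0)
θ=87°: B = A + 3.00·(cos87°, sin87°) = (0.1570, 2.9959)
θ=87°: |BD| = 9.3367
θ=87°: circle(B,10.00) ∩ circle(D,5.00): a=8.6848, h=4.9573
θ=87°:   candidates: C₊=(9.9732,4.9044) cross=46.285; C₋=(6.7919,-4.4860) cross=-46.285
θ=87°:   branch + wants cross > 0 → take C=(9.9732,4.9044) (cross=46.285)
θ=87°: ex = (C−B)/|BC| = (0.9816,0.1908); ey = (-0.1908,0.9816)
θ=87°: P = B + 1.34·ex + 0.65·ey = (1.3483,3.8897)
θ=226°: B = A + 3.00·(cos226°, sin226°) = (-2.0840, -2.1580)
θ=226°: |BD| = 11.2921
θ=226°: circle(B,10.00) ∩ circle(D,5.00): a=8.9670, h=4.4265
θ=226°:   candidates: C₊=(5.8718,3.9005) cross=49.984; C₋=(7.5636,-4.7892) cross=-49.984
θ=226°:   branch + wants cross > 0 → take C=(5.8718,3.9005) (cross=49.984)
θ=226°: ex = (C−B)/|BC| = (0.7956,0.6059); ey = (-0.6059,0.7956)
θ=226°: P = B + 1.34·ex + 0.65·ey = (-1.4117,-0.8290)

θ=87°: 1.35 3.89
θ=226°: -1.41 -0.83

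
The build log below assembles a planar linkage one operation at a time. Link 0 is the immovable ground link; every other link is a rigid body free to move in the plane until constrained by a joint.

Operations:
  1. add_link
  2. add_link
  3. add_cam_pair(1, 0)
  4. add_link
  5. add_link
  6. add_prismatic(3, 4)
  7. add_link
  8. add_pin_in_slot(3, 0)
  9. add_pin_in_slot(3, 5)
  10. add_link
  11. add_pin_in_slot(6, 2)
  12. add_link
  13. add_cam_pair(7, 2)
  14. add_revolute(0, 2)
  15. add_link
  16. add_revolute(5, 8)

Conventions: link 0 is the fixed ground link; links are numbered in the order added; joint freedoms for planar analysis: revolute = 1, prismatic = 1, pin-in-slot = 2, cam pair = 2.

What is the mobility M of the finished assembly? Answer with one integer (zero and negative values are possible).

L=1 J1=0 J2=0
add link → L=2 J1=0 J2=0
add link → L=3 J1=0 J2=0
C@1,0 dof=2 J2 → L=3 J1=0 J2=1
add link → L=4 J1=0 J2=1
add link → L=5 J1=0 J2=1
P@3,4 dof=1 J1 → L=5 J1=1 J2=1
add link → L=6 J1=1 J2=1
PS@3,0 dof=2 J2 → L=6 J1=1 J2=2
PS@3,5 dof=2 J2 → L=6 J1=1 J2=3
add link → L=7 J1=1 J2=3
PS@6,2 dof=2 J2 → L=7 J1=1 J2=4
add link → L=8 J1=1 J2=4
C@7,2 dof=2 J2 → L=8 J1=1 J2=5
R@0,2 dof=1 J1 → L=8 J1=2 J2=5
add link → L=9 J1=2 J2=5
R@5,8 dof=1 J1 → L=9 J1=3 J2=5
M=3(L−1)−2J1−J2=3·8−2·3−5=13

M = 13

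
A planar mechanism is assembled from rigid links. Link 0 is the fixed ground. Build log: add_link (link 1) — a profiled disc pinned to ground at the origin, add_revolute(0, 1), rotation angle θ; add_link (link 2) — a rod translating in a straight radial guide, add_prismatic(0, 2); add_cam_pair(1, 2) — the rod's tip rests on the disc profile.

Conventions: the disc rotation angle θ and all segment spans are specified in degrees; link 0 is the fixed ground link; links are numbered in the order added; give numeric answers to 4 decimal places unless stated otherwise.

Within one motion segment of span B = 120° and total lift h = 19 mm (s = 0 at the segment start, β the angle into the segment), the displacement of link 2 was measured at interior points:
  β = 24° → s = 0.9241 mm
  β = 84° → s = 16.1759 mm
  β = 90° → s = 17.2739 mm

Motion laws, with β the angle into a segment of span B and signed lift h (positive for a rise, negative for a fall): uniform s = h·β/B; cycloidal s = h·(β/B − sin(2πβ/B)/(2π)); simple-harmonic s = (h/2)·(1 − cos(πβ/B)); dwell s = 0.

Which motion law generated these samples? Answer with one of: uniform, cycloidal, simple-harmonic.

candidates at β/B = r: uniform s = h·r (linear in β); cycloidal s = h·(r − sin(2πr)/(2π)); simple-harmonic s = (h/2)(1 − cos(πr))
β=24°: printed 0.9241 | uniform 3.8000, cycloidal 0.9241, simple-harmonic 1.8143
β=84°: printed 16.1759 | uniform 13.3000, cycloidal 16.1759, simple-harmonic 15.0840
β=90°: printed 17.2739 | uniform 14.2500, cycloidal 17.2739, simple-harmonic 16.2175
only one law matches every sample → cycloidal

cycloidal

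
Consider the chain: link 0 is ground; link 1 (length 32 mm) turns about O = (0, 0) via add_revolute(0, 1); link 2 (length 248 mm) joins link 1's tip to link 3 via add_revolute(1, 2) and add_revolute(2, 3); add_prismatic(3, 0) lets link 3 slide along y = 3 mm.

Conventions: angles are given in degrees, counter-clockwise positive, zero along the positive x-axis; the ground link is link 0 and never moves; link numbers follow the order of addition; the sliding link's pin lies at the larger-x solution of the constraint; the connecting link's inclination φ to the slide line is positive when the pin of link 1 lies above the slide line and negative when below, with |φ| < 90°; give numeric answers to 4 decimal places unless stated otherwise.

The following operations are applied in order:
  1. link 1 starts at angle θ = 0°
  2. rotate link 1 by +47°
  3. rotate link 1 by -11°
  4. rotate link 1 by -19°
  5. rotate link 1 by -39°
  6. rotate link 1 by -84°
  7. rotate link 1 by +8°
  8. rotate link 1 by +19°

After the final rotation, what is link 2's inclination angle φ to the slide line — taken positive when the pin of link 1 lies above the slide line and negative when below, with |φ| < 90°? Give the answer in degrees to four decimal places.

geometry: r = 32 mm, L = 248 mm, e = 3 mm; θ starts at 0°
rotate link 1 by +47°: θ ← 0° +47° = 47°
rotate link 1 by -11°: θ ← 47° -11° = 36°
rotate link 1 by -19°: θ ← 36° -19° = 17°
rotate link 1 by -39°: θ ← 17° -39° = -22°
rotate link 1 by -84°: θ ← -22° -84° = -106°
rotate link 1 by +8°: θ ← -106° +8° = -98°
rotate link 1 by +19°: θ ← -98° +19° = -79°
h = r sin θ − e = -31.412070 − 3 = -34.412070
sin φ = h / L = -34.412070 / 248 = -0.13875835
φ = arcsin(-0.13875835) = -7.976003°

-7.9760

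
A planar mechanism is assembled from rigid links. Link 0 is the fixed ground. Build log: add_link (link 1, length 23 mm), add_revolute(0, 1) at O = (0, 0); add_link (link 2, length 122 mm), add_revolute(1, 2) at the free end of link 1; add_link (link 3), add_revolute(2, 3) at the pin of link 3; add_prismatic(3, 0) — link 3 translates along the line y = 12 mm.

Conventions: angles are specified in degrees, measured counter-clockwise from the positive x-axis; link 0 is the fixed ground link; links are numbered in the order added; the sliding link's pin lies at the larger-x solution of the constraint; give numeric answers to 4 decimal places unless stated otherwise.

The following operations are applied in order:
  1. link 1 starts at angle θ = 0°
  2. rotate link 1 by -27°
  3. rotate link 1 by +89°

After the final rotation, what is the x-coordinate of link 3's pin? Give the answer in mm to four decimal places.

geometry: r = 23 mm, L = 122 mm, e = 12 mm; θ starts at 0°
rotate link 1 by -27°: θ ← 0° -27° = -27°
rotate link 1 by +89°: θ ← -27° +89° = 62°
crank pin P = (r cos θ, r sin θ) = (10.797846, 20.307795)
h = r sin θ − e = 20.307795 − 12 = 8.307795
x = r cos θ + √(L² − h²) = 10.797846 + 121.716805 = 132.514651

132.5147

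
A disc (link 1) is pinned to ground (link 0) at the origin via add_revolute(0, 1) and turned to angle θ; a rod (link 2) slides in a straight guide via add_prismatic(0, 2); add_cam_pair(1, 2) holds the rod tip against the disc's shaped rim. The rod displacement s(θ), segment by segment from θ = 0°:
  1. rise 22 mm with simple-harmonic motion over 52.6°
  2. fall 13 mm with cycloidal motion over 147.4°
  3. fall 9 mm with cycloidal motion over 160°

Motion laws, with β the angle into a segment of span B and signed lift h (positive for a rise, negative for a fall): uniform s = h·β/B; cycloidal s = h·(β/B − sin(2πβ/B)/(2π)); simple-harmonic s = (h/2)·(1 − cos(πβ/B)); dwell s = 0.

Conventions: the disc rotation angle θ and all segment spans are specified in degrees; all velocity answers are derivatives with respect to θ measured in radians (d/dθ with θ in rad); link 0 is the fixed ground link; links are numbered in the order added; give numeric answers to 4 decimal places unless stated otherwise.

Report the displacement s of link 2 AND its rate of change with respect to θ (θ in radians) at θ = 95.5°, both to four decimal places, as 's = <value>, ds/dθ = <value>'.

segment 1 (0° to 52.6°, simple-harmonic, h = 22) is passed completely: s = 0.0000 + (22) = 22.0000
θ = 95.5° falls in segment 2 (52.6° to 200°, cycloidal, h = -13): β = 95.5 − 52.6 = 42.9°, B = 147.4°; Δs = -13·(0.2910 − sin(2π·0.2910)/(2π)) = -1.7830; s = 22.0000 − 1.7830 = 20.2170
velocity in seg [52.6°–200°] (cycloidal), θ in radians: β = 42.9° = 0.7487 rad, B = 147.4° = 2.5726 rad; ds/dθ = (h/B)(1 − cos(2πβ/B)) = ((-13)/2.5726)(1 − cos(2π·0.2910)) = -6.342012 mm/rad

s = 20.2170, ds/dθ = -6.3420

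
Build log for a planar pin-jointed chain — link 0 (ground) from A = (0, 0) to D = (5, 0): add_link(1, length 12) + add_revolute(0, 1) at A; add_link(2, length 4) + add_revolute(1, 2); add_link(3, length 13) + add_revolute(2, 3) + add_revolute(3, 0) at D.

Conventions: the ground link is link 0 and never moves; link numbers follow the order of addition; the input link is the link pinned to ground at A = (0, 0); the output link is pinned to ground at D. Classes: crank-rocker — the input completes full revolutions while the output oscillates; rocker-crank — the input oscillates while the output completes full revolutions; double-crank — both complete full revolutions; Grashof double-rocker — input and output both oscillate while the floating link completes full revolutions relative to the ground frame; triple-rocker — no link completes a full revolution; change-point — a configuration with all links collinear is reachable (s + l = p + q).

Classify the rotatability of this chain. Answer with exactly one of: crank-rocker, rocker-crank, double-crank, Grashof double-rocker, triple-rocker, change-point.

lengths: ground=5, input=12, coupler=4, output=13
sorted: s=4 (shortest), l=13 (longest), p+q=17
s + l = 17 vs p + q = 17
s + l = p + q → change-point (collinear configuration reachable)

change-point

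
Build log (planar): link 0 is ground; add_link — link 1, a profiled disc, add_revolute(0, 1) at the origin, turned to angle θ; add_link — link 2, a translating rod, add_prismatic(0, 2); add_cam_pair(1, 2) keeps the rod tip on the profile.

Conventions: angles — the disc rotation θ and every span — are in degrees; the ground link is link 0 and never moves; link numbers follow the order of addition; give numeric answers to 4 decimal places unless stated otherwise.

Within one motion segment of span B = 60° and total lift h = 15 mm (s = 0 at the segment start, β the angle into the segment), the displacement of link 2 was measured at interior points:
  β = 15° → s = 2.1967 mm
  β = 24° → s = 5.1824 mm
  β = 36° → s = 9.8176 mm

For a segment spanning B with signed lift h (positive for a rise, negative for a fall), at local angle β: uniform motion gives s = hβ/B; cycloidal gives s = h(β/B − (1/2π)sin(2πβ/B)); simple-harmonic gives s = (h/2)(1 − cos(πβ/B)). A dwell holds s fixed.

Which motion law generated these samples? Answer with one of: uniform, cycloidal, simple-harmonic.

candidates at β/B = r: uniform s = h·r (linear in β); cycloidal s = h·(r − sin(2πr)/(2π)); simple-harmonic s = (h/2)(1 − cos(πr))
β=15°: printed 2.1967 | uniform 3.7500, cycloidal 1.3627, simple-harmonic 2.1967
β=24°: printed 5.1824 | uniform 6.0000, cycloidal 4.5968, simple-harmonic 5.1824
β=36°: printed 9.8176 | uniform 9.0000, cycloidal 10.4032, simple-harmonic 9.8176
only one law matches every sample → simple-harmonic

simple-harmonic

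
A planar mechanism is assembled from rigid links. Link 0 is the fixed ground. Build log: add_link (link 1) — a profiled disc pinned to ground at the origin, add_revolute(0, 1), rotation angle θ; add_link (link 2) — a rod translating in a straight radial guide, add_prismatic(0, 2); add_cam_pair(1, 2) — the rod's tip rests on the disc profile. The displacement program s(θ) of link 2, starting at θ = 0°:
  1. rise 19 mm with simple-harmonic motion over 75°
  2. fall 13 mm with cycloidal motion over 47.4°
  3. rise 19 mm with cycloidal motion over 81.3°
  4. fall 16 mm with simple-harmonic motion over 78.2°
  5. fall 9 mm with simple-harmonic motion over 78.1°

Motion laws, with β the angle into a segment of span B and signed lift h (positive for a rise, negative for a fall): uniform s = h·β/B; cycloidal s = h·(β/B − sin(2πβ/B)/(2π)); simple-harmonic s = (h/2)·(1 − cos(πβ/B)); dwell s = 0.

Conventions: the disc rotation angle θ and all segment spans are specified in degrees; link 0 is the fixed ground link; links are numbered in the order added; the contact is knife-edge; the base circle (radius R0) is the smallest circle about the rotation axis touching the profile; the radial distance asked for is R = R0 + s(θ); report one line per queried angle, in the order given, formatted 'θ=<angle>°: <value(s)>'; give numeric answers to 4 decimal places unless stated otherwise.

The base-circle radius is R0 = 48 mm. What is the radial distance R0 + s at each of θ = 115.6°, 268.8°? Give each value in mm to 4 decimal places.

seg 1 [0°–75°] simple-harmonic, h=19: full span → s += 19 → s = 19.0000
seg 2 [75°–122.4°] cycloidal, h=-13: θ=115.6° here. β=40.6, B=47.4. -13·(0.8565 − sin(2π·0.8565)/(2π)) = -12.7575 → s = 6.2425
seg 2 [75°–122.4°] cycloidal, h=-13: full span → s += -13 → s = 6.0000
seg 3 [122.4°–203.7°] cycloidal, h=19: full span → s += 19 → s = 25.0000
seg 4 [203.7°–281.9°] simple-harmonic, h=-16: θ=268.8° here. β=65.1, B=78.2. -16/2·(1 − cos(π·0.8325)) = -14.9175 → s = 10.0825
θ=115.6°: R = R0 + s = 48 + 6.2425 = 54.2425
θ=268.8°: R = R0 + s = 48 + 10.0825 = 58.0825

θ=115.6°: 54.2425
θ=268.8°: 58.0825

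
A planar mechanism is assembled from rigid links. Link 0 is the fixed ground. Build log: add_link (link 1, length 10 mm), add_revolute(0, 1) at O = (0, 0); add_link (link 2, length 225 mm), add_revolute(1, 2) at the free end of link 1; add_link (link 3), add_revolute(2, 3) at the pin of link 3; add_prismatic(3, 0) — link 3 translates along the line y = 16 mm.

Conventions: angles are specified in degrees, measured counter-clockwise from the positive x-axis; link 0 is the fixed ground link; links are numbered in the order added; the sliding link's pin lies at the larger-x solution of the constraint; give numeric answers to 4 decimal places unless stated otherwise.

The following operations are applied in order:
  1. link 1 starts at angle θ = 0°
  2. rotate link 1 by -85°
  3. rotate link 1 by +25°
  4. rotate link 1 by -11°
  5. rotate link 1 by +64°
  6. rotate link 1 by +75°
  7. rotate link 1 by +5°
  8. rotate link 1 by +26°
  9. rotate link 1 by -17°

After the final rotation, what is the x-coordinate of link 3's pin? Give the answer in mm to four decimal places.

geometry: r = 10 mm, L = 225 mm, e = 16 mm; θ starts at 0°
rotate link 1 by -85°: θ ← 0° -85° = -85°
rotate link 1 by +25°: θ ← -85° +25° = -60°
rotate link 1 by -11°: θ ← -60° -11° = -71°
rotate link 1 by +64°: θ ← -71° +64° = -7°
rotate link 1 by +75°: θ ← -7° +75° = 68°
rotate link 1 by +5°: θ ← 68° +5° = 73°
rotate link 1 by +26°: θ ← 73° +26° = 99°
rotate link 1 by -17°: θ ← 99° -17° = 82°
crank pin P = (r cos θ, r sin θ) = (1.391731, 9.902681)
h = r sin θ − e = 9.902681 − 16 = -6.097319
x = r cos θ + √(L² − h²) = 1.391731 + 224.917369 = 226.309100

226.3091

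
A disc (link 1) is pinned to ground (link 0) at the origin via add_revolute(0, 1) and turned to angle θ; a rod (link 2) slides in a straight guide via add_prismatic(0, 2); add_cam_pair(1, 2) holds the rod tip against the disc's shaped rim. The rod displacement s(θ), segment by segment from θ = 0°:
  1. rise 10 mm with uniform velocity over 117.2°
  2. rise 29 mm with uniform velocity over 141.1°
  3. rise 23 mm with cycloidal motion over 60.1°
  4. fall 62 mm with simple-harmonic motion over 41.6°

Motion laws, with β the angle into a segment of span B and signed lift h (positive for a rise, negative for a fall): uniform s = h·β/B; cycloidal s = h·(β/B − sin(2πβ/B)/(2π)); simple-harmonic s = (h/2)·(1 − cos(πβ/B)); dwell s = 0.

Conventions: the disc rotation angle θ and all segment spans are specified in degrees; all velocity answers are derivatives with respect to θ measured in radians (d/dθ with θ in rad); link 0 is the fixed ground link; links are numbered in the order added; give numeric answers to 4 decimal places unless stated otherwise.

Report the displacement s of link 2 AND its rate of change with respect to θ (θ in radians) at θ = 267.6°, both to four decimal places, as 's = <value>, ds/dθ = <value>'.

segment 1 (0° to 117.2°, uniform, h = 10) is passed completely: s = 0.0000 + (10) = 10.0000
segment 2 (117.2° to 258.3°, uniform, h = 29) is passed completely: s = 10.0000 + (29) = 39.0000
θ = 267.6° falls in segment 3 (258.3° to 318.4°, cycloidal, h = 23): β = 267.6 − 258.3 = 9.3°, B = 60.1°; Δs = 23·(0.1547 − sin(2π·0.1547)/(2π)) = 0.5348; s = 39.0000 + 0.5348 = 39.5348
velocity in seg [258.3°–318.4°] (cycloidal), θ in radians: β = 9.3° = 0.1623 rad, B = 60.1° = 1.0489 rad; ds/dθ = (h/B)(1 − cos(2πβ/B)) = (23/1.0489)(1 − cos(2π·0.1547)) = 9.572755 mm/rad

s = 39.5348, ds/dθ = 9.5728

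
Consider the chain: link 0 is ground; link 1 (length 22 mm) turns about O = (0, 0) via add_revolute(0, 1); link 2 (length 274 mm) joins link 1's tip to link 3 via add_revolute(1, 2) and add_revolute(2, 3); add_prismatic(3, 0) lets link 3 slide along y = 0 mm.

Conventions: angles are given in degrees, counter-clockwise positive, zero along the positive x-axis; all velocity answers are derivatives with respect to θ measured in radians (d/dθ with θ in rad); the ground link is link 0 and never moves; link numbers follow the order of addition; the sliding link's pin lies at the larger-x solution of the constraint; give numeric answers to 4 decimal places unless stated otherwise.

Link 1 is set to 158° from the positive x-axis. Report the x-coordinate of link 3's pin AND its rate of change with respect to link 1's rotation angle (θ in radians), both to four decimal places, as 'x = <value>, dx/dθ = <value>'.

geometry: r = 22 mm, L = 274 mm, e = 0 mm
crank pin P = (r cos θ, r sin θ) = (-20.398045, 8.241345)
h = r sin θ − e = 8.241345 − 0 = 8.241345
x = r cos θ + √(L² − h²) = -20.398045 + 273.876031 = 253.477986
dx/dθ = −r sin θ − h·r cos θ/√(L² − h²) (θ in radians; h = 8.241345) = -7.627537

x = 253.4780, dx/dθ = -7.6275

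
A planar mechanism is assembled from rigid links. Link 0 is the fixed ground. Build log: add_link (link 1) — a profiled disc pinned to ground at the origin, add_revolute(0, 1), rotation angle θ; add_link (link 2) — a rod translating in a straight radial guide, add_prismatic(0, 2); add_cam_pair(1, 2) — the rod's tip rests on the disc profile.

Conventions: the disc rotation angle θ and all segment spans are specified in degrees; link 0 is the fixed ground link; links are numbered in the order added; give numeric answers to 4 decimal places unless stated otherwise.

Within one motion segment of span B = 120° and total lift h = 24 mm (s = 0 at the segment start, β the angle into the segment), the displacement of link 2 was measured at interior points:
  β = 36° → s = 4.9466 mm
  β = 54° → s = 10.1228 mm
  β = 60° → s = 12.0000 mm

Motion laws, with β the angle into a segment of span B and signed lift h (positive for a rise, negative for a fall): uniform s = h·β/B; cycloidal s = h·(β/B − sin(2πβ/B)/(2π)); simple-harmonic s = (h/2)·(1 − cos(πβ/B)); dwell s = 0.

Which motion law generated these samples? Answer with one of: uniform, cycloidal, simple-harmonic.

candidates at β/B = r: uniform s = h·r (linear in β); cycloidal s = h·(r − sin(2πr)/(2π)); simple-harmonic s = (h/2)(1 − cos(πr))
β=36°: printed 4.9466 | uniform 7.2000, cycloidal 3.5672, simple-harmonic 4.9466
β=54°: printed 10.1228 | uniform 10.8000, cycloidal 9.6196, simple-harmonic 10.1228
β=60°: printed 12.0000 | uniform 12.0000, cycloidal 12.0000, simple-harmonic 12.0000
only one law matches every sample → simple-harmonic

simple-harmonic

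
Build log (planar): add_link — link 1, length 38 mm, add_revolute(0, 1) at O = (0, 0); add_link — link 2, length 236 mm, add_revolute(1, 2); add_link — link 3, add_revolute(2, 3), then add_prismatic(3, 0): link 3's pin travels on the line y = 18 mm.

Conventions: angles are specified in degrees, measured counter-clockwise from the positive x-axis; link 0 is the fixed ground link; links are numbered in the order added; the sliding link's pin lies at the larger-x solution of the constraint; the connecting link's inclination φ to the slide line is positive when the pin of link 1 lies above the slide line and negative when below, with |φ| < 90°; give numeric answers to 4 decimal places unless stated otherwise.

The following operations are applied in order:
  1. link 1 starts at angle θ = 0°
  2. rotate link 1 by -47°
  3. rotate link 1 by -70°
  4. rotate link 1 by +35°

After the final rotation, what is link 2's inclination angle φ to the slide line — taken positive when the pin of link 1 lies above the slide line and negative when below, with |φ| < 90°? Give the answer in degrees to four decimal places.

geometry: r = 38 mm, L = 236 mm, e = 18 mm; θ starts at 0°
rotate link 1 by -47°: θ ← 0° -47° = -47°
rotate link 1 by -70°: θ ← -47° -70° = -117°
rotate link 1 by +35°: θ ← -117° +35° = -82°
h = r sin θ − e = -37.630187 − 18 = -55.630187
sin φ = h / L = -55.630187 / 236 = -0.23572113
φ = arcsin(-0.23572113) = -13.634135°

-13.6341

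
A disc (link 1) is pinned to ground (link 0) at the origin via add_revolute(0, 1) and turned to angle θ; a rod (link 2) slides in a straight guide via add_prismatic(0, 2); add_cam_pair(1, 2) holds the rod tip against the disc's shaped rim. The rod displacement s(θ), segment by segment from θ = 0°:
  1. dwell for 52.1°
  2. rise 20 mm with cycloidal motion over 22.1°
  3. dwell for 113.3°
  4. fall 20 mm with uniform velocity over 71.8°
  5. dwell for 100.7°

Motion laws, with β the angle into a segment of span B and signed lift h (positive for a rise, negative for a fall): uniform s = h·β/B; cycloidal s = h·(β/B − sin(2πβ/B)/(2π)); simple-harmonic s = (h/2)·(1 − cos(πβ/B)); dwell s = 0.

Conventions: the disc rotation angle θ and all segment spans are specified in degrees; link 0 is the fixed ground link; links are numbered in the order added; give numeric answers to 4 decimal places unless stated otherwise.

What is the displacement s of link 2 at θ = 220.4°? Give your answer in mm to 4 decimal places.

segment 1 (0° to 52.1°, dwell): s unchanged at 0.0000
segment 2 (52.1° to 74.2°, cycloidal, h = 20) is passed completely: s = 0.0000 + (20) = 20.0000
segment 3 (74.2° to 187.5°, dwell): s unchanged at 20.0000
θ = 220.4° falls in segment 4 (187.5° to 259.3°, uniform, h = -20): β = 220.4 − 187.5 = 32.9°, B = 71.8°; Δs = -20·32.9/71.8 = -9.1643; s = 20.0000 − 9.1643 = 10.8357

10.8357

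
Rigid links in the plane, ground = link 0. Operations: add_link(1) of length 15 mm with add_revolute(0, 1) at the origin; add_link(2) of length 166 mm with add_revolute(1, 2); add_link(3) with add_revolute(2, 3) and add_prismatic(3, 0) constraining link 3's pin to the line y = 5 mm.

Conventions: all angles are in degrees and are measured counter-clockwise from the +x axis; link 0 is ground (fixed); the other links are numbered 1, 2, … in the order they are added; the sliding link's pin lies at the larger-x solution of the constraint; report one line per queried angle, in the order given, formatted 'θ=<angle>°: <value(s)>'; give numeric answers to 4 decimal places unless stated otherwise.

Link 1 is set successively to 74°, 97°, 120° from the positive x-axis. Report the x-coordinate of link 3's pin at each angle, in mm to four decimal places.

geometry: r = 15 mm, L = 166 mm, e = 5 mm
θ=74°: crank pin P = (r cos θ, r sin θ) = (4.134560, 14.418925)
θ=74°: h = r sin θ − e = 14.418925 − 5 = 9.418925
θ=74°: x = r cos θ + √(L² − h²) = 4.134560 + 165.732567 = 169.867128
θ=97°: crank pin P = (r cos θ, r sin θ) = (-1.828040, 14.888192)
θ=97°: h = r sin θ − e = 14.888192 − 5 = 9.888192
θ=97°: x = r cos θ + √(L² − h²) = -1.828040 + 165.705231 = 163.877191
θ=120°: crank pin P = (r cos θ, r sin θ) = (-7.500000, 12.990381)
θ=120°: h = r sin θ − e = 12.990381 − 5 = 7.990381
θ=120°: x = r cos θ + √(L² − h²) = -7.500000 + 165.807581 = 158.307581

θ=74°: 169.8671
θ=97°: 163.8772
θ=120°: 158.3076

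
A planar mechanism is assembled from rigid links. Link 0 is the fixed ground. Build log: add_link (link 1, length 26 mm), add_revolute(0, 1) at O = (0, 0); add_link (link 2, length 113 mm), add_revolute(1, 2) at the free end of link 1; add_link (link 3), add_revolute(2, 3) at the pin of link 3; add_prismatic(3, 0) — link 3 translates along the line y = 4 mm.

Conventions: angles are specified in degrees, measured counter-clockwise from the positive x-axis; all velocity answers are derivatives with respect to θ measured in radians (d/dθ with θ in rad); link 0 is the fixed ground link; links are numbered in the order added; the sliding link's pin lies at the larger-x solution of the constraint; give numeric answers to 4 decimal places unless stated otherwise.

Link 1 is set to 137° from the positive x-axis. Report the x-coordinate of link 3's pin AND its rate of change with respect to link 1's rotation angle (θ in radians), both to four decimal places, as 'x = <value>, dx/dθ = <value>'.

geometry: r = 26 mm, L = 113 mm, e = 4 mm
crank pin P = (r cos θ, r sin θ) = (-19.015196, 17.731957)
h = r sin θ − e = 17.731957 − 4 = 13.731957
x = r cos θ + √(L² − h²) = -19.015196 + 112.162531 = 93.147335
dx/dθ = −r sin θ − h·r cos θ/√(L² − h²) (θ in radians; h = 13.731957) = -15.403944

x = 93.1473, dx/dθ = -15.4039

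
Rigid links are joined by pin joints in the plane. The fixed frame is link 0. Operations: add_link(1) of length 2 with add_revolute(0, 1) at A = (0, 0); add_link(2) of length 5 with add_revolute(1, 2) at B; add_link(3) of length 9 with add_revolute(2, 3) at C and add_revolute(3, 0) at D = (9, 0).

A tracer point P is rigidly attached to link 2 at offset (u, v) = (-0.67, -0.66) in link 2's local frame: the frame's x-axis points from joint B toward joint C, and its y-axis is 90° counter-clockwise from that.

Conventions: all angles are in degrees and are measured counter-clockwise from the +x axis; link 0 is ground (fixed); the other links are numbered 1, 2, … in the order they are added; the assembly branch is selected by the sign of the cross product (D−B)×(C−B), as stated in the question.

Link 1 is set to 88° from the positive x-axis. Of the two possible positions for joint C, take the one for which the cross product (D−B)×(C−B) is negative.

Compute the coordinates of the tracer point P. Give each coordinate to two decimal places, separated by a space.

A=(0,0), D=(9.00,0)
B = A + 2.00·(cos88°, sin88°) = (0.0698, 1.9988)
|BD| = 9.1512
circle(B,5.00) ∩ circle(D,9.00): a=1.5159, h=4.7647
  candidates: C₊=(2.5897,6.3173) cross=43.602; C₋=(0.5084,-2.9819) cross=-43.602
  branch - wants cross < 0 → take C=(0.5084,-2.9819) (cross=-43.602)
ex = (C−B)/|BC| = (0.0877,-0.9961); ey = (0.9961,0.0877)
P = B + -0.67·ex + -0.66·ey = (-0.6464,2.6083)

-0.65 2.61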